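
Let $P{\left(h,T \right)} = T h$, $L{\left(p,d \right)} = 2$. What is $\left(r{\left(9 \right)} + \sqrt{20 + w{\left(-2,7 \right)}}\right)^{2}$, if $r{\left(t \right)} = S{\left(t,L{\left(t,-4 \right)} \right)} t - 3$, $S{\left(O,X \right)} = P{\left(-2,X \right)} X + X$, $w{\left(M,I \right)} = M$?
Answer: $3267 - 342 \sqrt{2} \approx 2783.3$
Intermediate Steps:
$S{\left(O,X \right)} = X - 2 X^{2}$ ($S{\left(O,X \right)} = X \left(-2\right) X + X = - 2 X X + X = - 2 X^{2} + X = X - 2 X^{2}$)
$r{\left(t \right)} = -3 - 6 t$ ($r{\left(t \right)} = 2 \left(1 - 4\right) t - 3 = 2 \left(-3\right) t - 3 = - 6 t - 3 = -3 - 6 t$)
$\left(r{\left(9 \right)} + \sqrt{20 + w{\left(-2,7 \right)}}\right)^{2} = \left(\left(-3 - 54\right) + \sqrt{20 - 2}\right)^{2} = \left(\left(-3 - 54\right) + \sqrt{18}\right)^{2} = \left(-57 + 3 \sqrt{2}\right)^{2}$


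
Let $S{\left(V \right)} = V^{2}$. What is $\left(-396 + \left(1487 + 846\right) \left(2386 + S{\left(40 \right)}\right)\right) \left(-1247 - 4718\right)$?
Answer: $-55468189030$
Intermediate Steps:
$\left(-396 + \left(1487 + 846\right) \left(2386 + S{\left(40 \right)}\right)\right) \left(-1247 - 4718\right) = \left(-396 + \left(1487 + 846\right) \left(2386 + 40^{2}\right)\right) \left(-1247 - 4718\right) = \left(-396 + 2333 \left(2386 + 1600\right)\right) \left(-5965\right) = \left(-396 + 2333 \cdot 3986\right) \left(-5965\right) = \left(-396 + 9299338\right) \left(-5965\right) = 9298942 \left(-5965\right) = -55468189030$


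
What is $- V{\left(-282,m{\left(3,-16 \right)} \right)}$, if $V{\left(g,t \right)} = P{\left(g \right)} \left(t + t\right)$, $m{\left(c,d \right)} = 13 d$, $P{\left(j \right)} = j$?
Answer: $-117312$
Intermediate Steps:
$V{\left(g,t \right)} = 2 g t$ ($V{\left(g,t \right)} = g \left(t + t\right) = g 2 t = 2 g t$)
$- V{\left(-282,m{\left(3,-16 \right)} \right)} = - 2 \left(-282\right) 13 \left(-16\right) = - 2 \left(-282\right) \left(-208\right) = \left(-1\right) 117312 = -117312$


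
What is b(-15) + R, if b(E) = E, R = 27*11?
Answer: 282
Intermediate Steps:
R = 297
b(-15) + R = -15 + 297 = 282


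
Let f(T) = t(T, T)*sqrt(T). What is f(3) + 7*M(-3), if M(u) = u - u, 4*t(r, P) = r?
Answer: 3*sqrt(3)/4 ≈ 1.2990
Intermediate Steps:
t(r, P) = r/4
f(T) = T**(3/2)/4 (f(T) = (T/4)*sqrt(T) = T**(3/2)/4)
M(u) = 0
f(3) + 7*M(-3) = 3**(3/2)/4 + 7*0 = (3*sqrt(3))/4 + 0 = 3*sqrt(3)/4 + 0 = 3*sqrt(3)/4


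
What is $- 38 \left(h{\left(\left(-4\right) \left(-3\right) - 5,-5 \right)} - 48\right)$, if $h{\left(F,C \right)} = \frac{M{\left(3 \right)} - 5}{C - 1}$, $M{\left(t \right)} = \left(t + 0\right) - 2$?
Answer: $\frac{5396}{3} \approx 1798.7$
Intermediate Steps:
$M{\left(t \right)} = -2 + t$ ($M{\left(t \right)} = t - 2 = -2 + t$)
$h{\left(F,C \right)} = - \frac{4}{-1 + C}$ ($h{\left(F,C \right)} = \frac{\left(-2 + 3\right) - 5}{C - 1} = \frac{1 - 5}{-1 + C} = - \frac{4}{-1 + C}$)
$- 38 \left(h{\left(\left(-4\right) \left(-3\right) - 5,-5 \right)} - 48\right) = - 38 \left(- \frac{4}{-1 - 5} - 48\right) = - 38 \left(- \frac{4}{-6} - 48\right) = - 38 \left(\left(-4\right) \left(- \frac{1}{6}\right) - 48\right) = - 38 \left(\frac{2}{3} - 48\right) = \left(-38\right) \left(- \frac{142}{3}\right) = \frac{5396}{3}$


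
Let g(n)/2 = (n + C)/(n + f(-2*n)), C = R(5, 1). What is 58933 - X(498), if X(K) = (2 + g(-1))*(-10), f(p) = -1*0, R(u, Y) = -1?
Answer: 58993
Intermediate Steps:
f(p) = 0
C = -1
g(n) = 2*(-1 + n)/n (g(n) = 2*((n - 1)/(n + 0)) = 2*((-1 + n)/n) = 2*(-1 + n)/n)
X(K) = -60 (X(K) = (2 + (2 - 2/(-1)))*(-10) = (2 + (2 - 2*(-1)))*(-10) = (2 + (2 + 2))*(-10) = (2 + 4)*(-10) = 6*(-10) = -60)
58933 - X(498) = 58933 - 1*(-60) = 58933 + 60 = 58993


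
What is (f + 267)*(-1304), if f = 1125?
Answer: -1815168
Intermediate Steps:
(f + 267)*(-1304) = (1125 + 267)*(-1304) = 1392*(-1304) = -1815168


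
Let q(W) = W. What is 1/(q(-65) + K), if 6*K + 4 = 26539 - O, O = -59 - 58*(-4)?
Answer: 3/12986 ≈ 0.00023102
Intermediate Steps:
O = 173 (O = -59 + 232 = 173)
K = 13181/3 (K = -2/3 + (26539 - 1*173)/6 = -2/3 + (26539 - 173)/6 = -2/3 + (1/6)*26366 = -2/3 + 13183/3 = 13181/3 ≈ 4393.7)
1/(q(-65) + K) = 1/(-65 + 13181/3) = 1/(12986/3) = 3/12986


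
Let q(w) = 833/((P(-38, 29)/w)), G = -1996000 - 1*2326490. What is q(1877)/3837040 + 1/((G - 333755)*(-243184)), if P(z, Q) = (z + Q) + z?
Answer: -2213044304092983/255255447295446488 ≈ -0.0086699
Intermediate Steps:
G = -4322490 (G = -1996000 - 2326490 = -4322490)
P(z, Q) = Q + 2*z (P(z, Q) = (Q + z) + z = Q + 2*z)
q(w) = -833*w/47 (q(w) = 833/(((29 + 2*(-38))/w)) = 833/(((29 - 76)/w)) = 833/((-47/w)) = 833*(-w/47) = -833*w/47)
q(1877)/3837040 + 1/((G - 333755)*(-243184)) = -833/47*1877/3837040 + 1/(-4322490 - 333755*(-243184)) = -1563541/47*1/3837040 - 1/243184/(-4656245) = -1563541/180340880 - 1/4656245*(-1/243184) = -1563541/180340880 + 1/1132324284080 = -2213044304092983/255255447295446488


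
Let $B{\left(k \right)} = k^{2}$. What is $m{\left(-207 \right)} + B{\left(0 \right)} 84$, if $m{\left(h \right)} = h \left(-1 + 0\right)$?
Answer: $207$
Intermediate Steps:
$m{\left(h \right)} = - h$ ($m{\left(h \right)} = h \left(-1\right) = - h$)
$m{\left(-207 \right)} + B{\left(0 \right)} 84 = \left(-1\right) \left(-207\right) + 0^{2} \cdot 84 = 207 + 0 \cdot 84 = 207 + 0 = 207$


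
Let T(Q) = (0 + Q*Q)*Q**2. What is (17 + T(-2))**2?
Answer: 1089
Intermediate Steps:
T(Q) = Q**4 (T(Q) = (0 + Q**2)*Q**2 = Q**2*Q**2 = Q**4)
(17 + T(-2))**2 = (17 + (-2)**4)**2 = (17 + 16)**2 = 33**2 = 1089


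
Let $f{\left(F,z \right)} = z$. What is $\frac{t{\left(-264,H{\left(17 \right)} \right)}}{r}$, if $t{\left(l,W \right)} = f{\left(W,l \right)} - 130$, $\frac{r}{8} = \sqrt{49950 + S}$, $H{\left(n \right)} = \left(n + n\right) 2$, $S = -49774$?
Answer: $- \frac{197 \sqrt{11}}{176} \approx -3.7124$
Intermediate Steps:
$H{\left(n \right)} = 4 n$ ($H{\left(n \right)} = 2 n 2 = 4 n$)
$r = 32 \sqrt{11}$ ($r = 8 \sqrt{49950 - 49774} = 8 \sqrt{176} = 8 \cdot 4 \sqrt{11} = 32 \sqrt{11} \approx 106.13$)
$t{\left(l,W \right)} = -130 + l$ ($t{\left(l,W \right)} = l - 130 = -130 + l$)
$\frac{t{\left(-264,H{\left(17 \right)} \right)}}{r} = \frac{-130 - 264}{32 \sqrt{11}} = - 394 \frac{\sqrt{11}}{352} = - \frac{197 \sqrt{11}}{176}$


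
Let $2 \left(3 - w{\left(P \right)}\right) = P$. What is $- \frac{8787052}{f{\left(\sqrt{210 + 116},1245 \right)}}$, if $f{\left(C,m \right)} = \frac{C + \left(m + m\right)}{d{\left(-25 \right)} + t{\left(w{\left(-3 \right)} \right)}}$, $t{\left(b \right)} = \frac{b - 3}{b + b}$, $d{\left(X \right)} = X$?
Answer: $\frac{271673680210}{3099887} - \frac{327317687 \sqrt{326}}{9299661} \approx 87004.0$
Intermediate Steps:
$w{\left(P \right)} = 3 - \frac{P}{2}$
$t{\left(b \right)} = \frac{-3 + b}{2 b}$
$f{\left(C,m \right)} = - \frac{12 m}{149} - \frac{6 C}{149}$ ($f{\left(C,m \right)} = \frac{C + \left(m + m\right)}{-25 + \frac{-3 + \left(3 - - \frac{3}{2}\right)}{2 \left(3 - - \frac{3}{2}\right)}} = \frac{C + 2 m}{-25 + \frac{-3 + \left(3 + \frac{3}{2}\right)}{2 \left(3 + \frac{3}{2}\right)}} = \frac{C + 2 m}{-25 + \frac{-3 + \frac{9}{2}}{2 \cdot \frac{9}{2}}} = \frac{C + 2 m}{-25 + \frac{1}{2} \cdot \frac{2}{9} \cdot \frac{3}{2}} = \frac{C + 2 m}{-25 + \frac{1}{6}} = \frac{C + 2 m}{- \frac{149}{6}} = \left(C + 2 m\right) \left(- \frac{6}{149}\right) = - \frac{12 m}{149} - \frac{6 C}{149}$)
$- \frac{8787052}{f{\left(\sqrt{210 + 116},1245 \right)}} = - \frac{8787052}{\left(- \frac{12}{149}\right) 1245 - \frac{6 \sqrt{210 + 116}}{149}} = - \frac{8787052}{- \frac{14940}{149} - \frac{6 \sqrt{326}}{149}}$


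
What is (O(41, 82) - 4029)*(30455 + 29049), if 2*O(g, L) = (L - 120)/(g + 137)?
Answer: -21337569112/89 ≈ -2.3975e+8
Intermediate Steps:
O(g, L) = (-120 + L)/(2*(137 + g)) (O(g, L) = ((L - 120)/(g + 137))/2 = ((-120 + L)/(137 + g))/2 = (-120 + L)/(2*(137 + g)))
(O(41, 82) - 4029)*(30455 + 29049) = ((-120 + 82)/(2*(137 + 41)) - 4029)*(30455 + 29049) = ((½)*(-38)/178 - 4029)*59504 = ((½)*(1/178)*(-38) - 4029)*59504 = (-19/178 - 4029)*59504 = -717181/178*59504 = -21337569112/89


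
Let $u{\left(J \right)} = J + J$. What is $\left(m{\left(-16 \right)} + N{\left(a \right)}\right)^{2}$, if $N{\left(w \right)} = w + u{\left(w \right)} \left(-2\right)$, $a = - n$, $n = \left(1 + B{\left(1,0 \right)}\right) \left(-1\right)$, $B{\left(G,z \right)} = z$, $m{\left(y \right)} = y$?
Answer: $361$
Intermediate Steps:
$n = -1$ ($n = \left(1 + 0\right) \left(-1\right) = 1 \left(-1\right) = -1$)
$u{\left(J \right)} = 2 J$
$a = 1$ ($a = \left(-1\right) \left(-1\right) = 1$)
$N{\left(w \right)} = - 3 w$ ($N{\left(w \right)} = w + 2 w \left(-2\right) = w - 4 w = - 3 w$)
$\left(m{\left(-16 \right)} + N{\left(a \right)}\right)^{2} = \left(-16 - 3\right)^{2} = \left(-19\right)^{2} = 361$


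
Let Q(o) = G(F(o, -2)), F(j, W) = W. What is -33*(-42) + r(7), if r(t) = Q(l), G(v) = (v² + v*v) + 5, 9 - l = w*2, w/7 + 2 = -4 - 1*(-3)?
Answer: 1399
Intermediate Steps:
w = -21 (w = -14 + 7*(-4 - 1*(-3)) = -14 + 7*(-4 + 3) = -14 + 7*(-1) = -14 - 7 = -21)
l = 51 (l = 9 - (-21)*2 = 9 - 1*(-42) = 9 + 42 = 51)
G(v) = 5 + 2*v² (G(v) = (v² + v²) + 5 = 2*v² + 5 = 5 + 2*v²)
Q(o) = 13 (Q(o) = 5 + 2*(-2)² = 5 + 2*4 = 5 + 8 = 13)
r(t) = 13
-33*(-42) + r(7) = -33*(-42) + 13 = 1386 + 13 = 1399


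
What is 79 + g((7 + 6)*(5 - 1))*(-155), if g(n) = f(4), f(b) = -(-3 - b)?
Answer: -1006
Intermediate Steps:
f(b) = 3 + b
g(n) = 7 (g(n) = 3 + 4 = 7)
79 + g((7 + 6)*(5 - 1))*(-155) = 79 + 7*(-155) = 79 - 1085 = -1006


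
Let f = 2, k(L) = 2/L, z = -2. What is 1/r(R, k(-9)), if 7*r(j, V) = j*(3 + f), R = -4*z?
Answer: 7/40 ≈ 0.17500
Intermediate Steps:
R = 8 (R = -4*(-2) = 8)
r(j, V) = 5*j/7 (r(j, V) = (j*(3 + 2))/7 = (j*5)/7 = (5*j)/7 = 5*j/7)
1/r(R, k(-9)) = 1/((5/7)*8) = 1/(40/7) = 7/40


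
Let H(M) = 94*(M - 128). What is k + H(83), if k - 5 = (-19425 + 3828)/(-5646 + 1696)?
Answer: -16673153/3950 ≈ -4221.1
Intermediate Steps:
H(M) = -12032 + 94*M (H(M) = 94*(-128 + M) = -12032 + 94*M)
k = 35347/3950 (k = 5 + (-19425 + 3828)/(-5646 + 1696) = 5 - 15597/(-3950) = 5 - 15597*(-1/3950) = 5 + 15597/3950 = 35347/3950 ≈ 8.9486)
k + H(83) = 35347/3950 + (-12032 + 94*83) = 35347/3950 + (-12032 + 7802) = 35347/3950 - 4230 = -16673153/3950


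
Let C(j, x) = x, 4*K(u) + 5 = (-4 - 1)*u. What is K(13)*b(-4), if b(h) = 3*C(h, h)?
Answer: 210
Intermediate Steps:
K(u) = -5/4 - 5*u/4 (K(u) = -5/4 + ((-4 - 1)*u)/4 = -5/4 + (-5*u)/4 = -5/4 - 5*u/4)
b(h) = 3*h
K(13)*b(-4) = (-5/4 - 5/4*13)*(3*(-4)) = (-5/4 - 65/4)*(-12) = -35/2*(-12) = 210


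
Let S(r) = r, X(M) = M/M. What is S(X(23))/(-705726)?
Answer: -1/705726 ≈ -1.4170e-6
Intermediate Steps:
X(M) = 1
S(X(23))/(-705726) = 1/(-705726) = 1*(-1/705726) = -1/705726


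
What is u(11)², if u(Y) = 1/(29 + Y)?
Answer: 1/1600 ≈ 0.00062500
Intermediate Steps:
u(11)² = (1/(29 + 11))² = (1/40)² = 1/1600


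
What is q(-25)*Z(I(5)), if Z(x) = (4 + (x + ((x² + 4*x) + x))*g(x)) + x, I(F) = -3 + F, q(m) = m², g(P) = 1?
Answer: 13750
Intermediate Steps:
Z(x) = 4 + x² + 7*x (Z(x) = (4 + (x + ((x² + 4*x) + x))*1) + x = (4 + (x + (x² + 5*x))*1) + x = (4 + (x² + 6*x)*1) + x = (4 + (x² + 6*x)) + x = (4 + x² + 6*x) + x = 4 + x² + 7*x)
q(-25)*Z(I(5)) = (-25)²*(4 + (-3 + 5)² + 7*(-3 + 5)) = 625*(4 + 2² + 7*2) = 625*(4 + 4 + 14) = 625*22 = 13750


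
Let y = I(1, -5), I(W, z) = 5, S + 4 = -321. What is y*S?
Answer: -1625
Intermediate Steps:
S = -325 (S = -4 - 321 = -325)
y = 5
y*S = 5*(-325) = -1625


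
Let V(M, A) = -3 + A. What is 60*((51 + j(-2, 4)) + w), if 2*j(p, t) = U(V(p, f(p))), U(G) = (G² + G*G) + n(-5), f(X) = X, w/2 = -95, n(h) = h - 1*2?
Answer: -7050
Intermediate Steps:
n(h) = -2 + h (n(h) = h - 2 = -2 + h)
w = -190 (w = 2*(-95) = -190)
U(G) = -7 + 2*G² (U(G) = (G² + G*G) + (-2 - 5) = (G² + G²) - 7 = 2*G² - 7 = -7 + 2*G²)
j(p, t) = -7/2 + (-3 + p)² (j(p, t) = (-7 + 2*(-3 + p)²)/2 = -7/2 + (-3 + p)²)
60*((51 + j(-2, 4)) + w) = 60*((51 + (-7/2 + (-3 - 2)²)) - 190) = 60*((51 + (-7/2 + (-5)²)) - 190) = 60*((51 + (-7/2 + 25)) - 190) = 60*((51 + 43/2) - 190) = 60*(145/2 - 190) = 60*(-235/2) = -7050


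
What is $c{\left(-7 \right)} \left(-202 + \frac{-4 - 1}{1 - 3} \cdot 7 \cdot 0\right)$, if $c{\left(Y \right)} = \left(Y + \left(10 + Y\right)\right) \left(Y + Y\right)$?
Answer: $-11312$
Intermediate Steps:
$c{\left(Y \right)} = 2 Y \left(10 + 2 Y\right)$ ($c{\left(Y \right)} = \left(10 + 2 Y\right) 2 Y = 2 Y \left(10 + 2 Y\right)$)
$c{\left(-7 \right)} \left(-202 + \frac{-4 - 1}{1 - 3} \cdot 7 \cdot 0\right) = 4 \left(-7\right) \left(5 - 7\right) \left(-202 + \frac{-4 - 1}{1 - 3} \cdot 7 \cdot 0\right) = 4 \left(-7\right) \left(-2\right) \left(-202 + - \frac{5}{-2} \cdot 7 \cdot 0\right) = 56 \left(-202 + \left(-5\right) \left(- \frac{1}{2}\right) 7 \cdot 0\right) = 56 \left(-202 + \frac{5}{2} \cdot 7 \cdot 0\right) = 56 \left(-202 + \frac{35}{2} \cdot 0\right) = 56 \left(-202 + 0\right) = 56 \left(-202\right) = -11312$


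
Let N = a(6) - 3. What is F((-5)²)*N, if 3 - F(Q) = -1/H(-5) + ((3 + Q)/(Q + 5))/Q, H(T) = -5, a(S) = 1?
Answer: -2072/375 ≈ -5.5253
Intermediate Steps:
N = -2 (N = 1 - 3 = -2)
F(Q) = 14/5 - (3 + Q)/(Q*(5 + Q)) (F(Q) = 3 - (-1/(-5) + ((3 + Q)/(Q + 5))/Q) = 3 - (-1*(-⅕) + ((3 + Q)/(5 + Q))/Q) = 3 - (⅕ + ((3 + Q)/(5 + Q))/Q) = 3 - (⅕ + (3 + Q)/(Q*(5 + Q))) = 3 + (-⅕ - (3 + Q)/(Q*(5 + Q))) = 14/5 - (3 + Q)/(Q*(5 + Q)))
F((-5)²)*N = ((-15 + 14*((-5)²)² + 65*(-5)²)/(5*((-5)²)*(5 + (-5)²)))*(-2) = ((⅕)*(-15 + 14*25² + 65*25)/(25*(5 + 25)))*(-2) = ((⅕)*(1/25)*(-15 + 14*625 + 1625)/30)*(-2) = ((⅕)*(1/25)*(1/30)*(-15 + 8750 + 1625))*(-2) = ((⅕)*(1/25)*(1/30)*10360)*(-2) = (1036/375)*(-2) = -2072/375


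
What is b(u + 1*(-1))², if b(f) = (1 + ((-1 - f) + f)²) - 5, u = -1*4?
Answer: 9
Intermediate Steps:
u = -4
b(f) = -3 (b(f) = (1 + (-1)²) - 5 = (1 + 1) - 5 = 2 - 5 = -3)
b(u + 1*(-1))² = (-3)² = 9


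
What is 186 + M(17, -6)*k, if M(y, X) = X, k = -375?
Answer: 2436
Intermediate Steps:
186 + M(17, -6)*k = 186 - 6*(-375) = 186 + 2250 = 2436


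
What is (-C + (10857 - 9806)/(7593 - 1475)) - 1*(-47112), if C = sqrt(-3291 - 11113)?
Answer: 288232267/6118 - 2*I*sqrt(3601) ≈ 47112.0 - 120.02*I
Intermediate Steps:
C = 2*I*sqrt(3601) (C = sqrt(-14404) = 2*I*sqrt(3601) ≈ 120.02*I)
(-C + (10857 - 9806)/(7593 - 1475)) - 1*(-47112) = (-2*I*sqrt(3601) + (10857 - 9806)/(7593 - 1475)) - 1*(-47112) = (-2*I*sqrt(3601) + 1051/6118) + 47112 = (1051/6118 - 2*I*sqrt(3601)) + 47112 = 288232267/6118 - 2*I*sqrt(3601)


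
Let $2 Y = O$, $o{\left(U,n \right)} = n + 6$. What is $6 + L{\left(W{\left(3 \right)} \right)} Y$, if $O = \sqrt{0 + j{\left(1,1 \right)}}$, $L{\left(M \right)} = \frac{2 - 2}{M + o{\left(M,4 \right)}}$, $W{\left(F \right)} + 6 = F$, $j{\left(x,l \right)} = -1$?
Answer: $6$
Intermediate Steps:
$o{\left(U,n \right)} = 6 + n$
$W{\left(F \right)} = -6 + F$
$L{\left(M \right)} = 0$ ($L{\left(M \right)} = \frac{2 - 2}{M + \left(6 + 4\right)} = \frac{0}{M + 10} = \frac{0}{10 + M} = 0$)
$O = i$ ($O = \sqrt{0 - 1} = \sqrt{-1} = i \approx 1.0 i$)
$Y = \frac{i}{2} \approx 0.5 i$
$6 + L{\left(W{\left(3 \right)} \right)} Y = 6 + 0 \frac{i}{2} = 6 + 0 = 6$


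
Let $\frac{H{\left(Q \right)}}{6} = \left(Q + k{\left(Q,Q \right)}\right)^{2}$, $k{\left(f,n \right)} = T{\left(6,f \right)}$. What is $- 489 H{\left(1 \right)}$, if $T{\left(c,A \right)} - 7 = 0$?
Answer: $-187776$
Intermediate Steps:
$T{\left(c,A \right)} = 7$ ($T{\left(c,A \right)} = 7 + 0 = 7$)
$k{\left(f,n \right)} = 7$
$H{\left(Q \right)} = 6 \left(7 + Q\right)^{2}$ ($H{\left(Q \right)} = 6 \left(Q + 7\right)^{2} = 6 \left(7 + Q\right)^{2}$)
$- 489 H{\left(1 \right)} = - 489 \cdot 6 \left(7 + 1\right)^{2} = - 489 \cdot 6 \cdot 8^{2} = - 489 \cdot 6 \cdot 64 = \left(-489\right) 384 = -187776$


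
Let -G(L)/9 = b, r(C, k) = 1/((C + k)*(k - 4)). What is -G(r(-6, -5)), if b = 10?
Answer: 90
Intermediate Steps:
r(C, k) = 1/((-4 + k)*(C + k)) (r(C, k) = 1/((C + k)*(-4 + k)) = 1/((-4 + k)*(C + k)))
G(L) = -90 (G(L) = -9*10 = -90)
-G(r(-6, -5)) = -1*(-90) = 90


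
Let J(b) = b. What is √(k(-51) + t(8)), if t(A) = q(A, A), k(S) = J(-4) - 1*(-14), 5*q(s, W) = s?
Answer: √290/5 ≈ 3.4059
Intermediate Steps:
q(s, W) = s/5
k(S) = 10 (k(S) = -4 - 1*(-14) = -4 + 14 = 10)
t(A) = A/5
√(k(-51) + t(8)) = √(10 + (⅕)*8) = √(10 + 8/5) = √(58/5) = √290/5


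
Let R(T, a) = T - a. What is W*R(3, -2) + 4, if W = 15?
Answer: 79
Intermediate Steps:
W*R(3, -2) + 4 = 15*(3 - 1*(-2)) + 4 = 15*(3 + 2) + 4 = 15*5 + 4 = 75 + 4 = 79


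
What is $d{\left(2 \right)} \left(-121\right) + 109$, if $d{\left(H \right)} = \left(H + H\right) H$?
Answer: $-859$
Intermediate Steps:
$d{\left(H \right)} = 2 H^{2}$ ($d{\left(H \right)} = 2 H H = 2 H^{2}$)
$d{\left(2 \right)} \left(-121\right) + 109 = 2 \cdot 2^{2} \left(-121\right) + 109 = 2 \cdot 4 \left(-121\right) + 109 = 8 \left(-121\right) + 109 = -968 + 109 = -859$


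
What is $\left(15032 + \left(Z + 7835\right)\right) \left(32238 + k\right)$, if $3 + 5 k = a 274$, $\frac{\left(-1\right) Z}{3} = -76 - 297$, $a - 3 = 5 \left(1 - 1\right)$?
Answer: $\frac{3885947874}{5} \approx 7.7719 \cdot 10^{8}$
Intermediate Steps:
$a = 3$ ($a = 3 + 5 \left(1 - 1\right) = 3 + 5 \cdot 0 = 3 + 0 = 3$)
$Z = 1119$ ($Z = - 3 \left(-76 - 297\right) = \left(-3\right) \left(-373\right) = 1119$)
$k = \frac{819}{5}$ ($k = - \frac{3}{5} + \frac{3 \cdot 274}{5} = - \frac{3}{5} + \frac{1}{5} \cdot 822 = - \frac{3}{5} + \frac{822}{5} = \frac{819}{5} \approx 163.8$)
$\left(15032 + \left(Z + 7835\right)\right) \left(32238 + k\right) = \left(15032 + \left(1119 + 7835\right)\right) \left(32238 + \frac{819}{5}\right) = \left(15032 + 8954\right) \frac{162009}{5} = 23986 \cdot \frac{162009}{5} = \frac{3885947874}{5}$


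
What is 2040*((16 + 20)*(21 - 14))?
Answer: 514080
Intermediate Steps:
2040*((16 + 20)*(21 - 14)) = 2040*(36*7) = 2040*252 = 514080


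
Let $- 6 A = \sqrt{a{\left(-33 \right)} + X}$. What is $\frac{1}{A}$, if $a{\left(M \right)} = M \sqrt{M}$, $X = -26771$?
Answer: $- \frac{6}{\sqrt{-26771 - 33 i \sqrt{33}}} \approx -0.00012983 - 0.03667 i$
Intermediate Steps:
$a{\left(M \right)} = M^{\frac{3}{2}}$
$A = - \frac{\sqrt{-26771 - 33 i \sqrt{33}}}{6}$ ($A = - \frac{\sqrt{\left(-33\right)^{\frac{3}{2}} - 26771}}{6} = - \frac{\sqrt{- 33 i \sqrt{33} - 26771}}{6} = - \frac{\sqrt{-26771 - 33 i \sqrt{33}}}{6} \approx -0.096551 + 27.27 i$)
$\frac{1}{A} = \frac{1}{\left(- \frac{1}{6}\right) \sqrt{-26771 - 33 i \sqrt{33}}} = - \frac{6}{\sqrt{-26771 - 33 i \sqrt{33}}}$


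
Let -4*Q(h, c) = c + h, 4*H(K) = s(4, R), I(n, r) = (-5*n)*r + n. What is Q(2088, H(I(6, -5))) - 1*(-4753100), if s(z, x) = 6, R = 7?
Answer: 38020621/8 ≈ 4.7526e+6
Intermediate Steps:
I(n, r) = n - 5*n*r (I(n, r) = -5*n*r + n = n - 5*n*r)
H(K) = 3/2 (H(K) = (¼)*6 = 3/2)
Q(h, c) = -c/4 - h/4 (Q(h, c) = -(c + h)/4 = -c/4 - h/4)
Q(2088, H(I(6, -5))) - 1*(-4753100) = (-¼*3/2 - ¼*2088) - 1*(-4753100) = (-3/8 - 522) + 4753100 = -4179/8 + 4753100 = 38020621/8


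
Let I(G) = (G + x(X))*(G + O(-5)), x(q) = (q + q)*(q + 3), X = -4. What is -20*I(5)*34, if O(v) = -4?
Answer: -8840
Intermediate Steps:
x(q) = 2*q*(3 + q) (x(q) = (2*q)*(3 + q) = 2*q*(3 + q))
I(G) = (-4 + G)*(8 + G) (I(G) = (G + 2*(-4)*(3 - 4))*(G - 4) = (G + 2*(-4)*(-1))*(-4 + G) = (G + 8)*(-4 + G) = (8 + G)*(-4 + G) = (-4 + G)*(8 + G))
-20*I(5)*34 = -20*(-32 + 5² + 4*5)*34 = -20*(-32 + 25 + 20)*34 = -20*13*34 = -260*34 = -8840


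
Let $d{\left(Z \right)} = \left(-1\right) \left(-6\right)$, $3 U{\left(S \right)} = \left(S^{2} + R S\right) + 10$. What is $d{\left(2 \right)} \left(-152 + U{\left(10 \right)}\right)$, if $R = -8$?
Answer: $-852$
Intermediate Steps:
$U{\left(S \right)} = \frac{10}{3} - \frac{8 S}{3} + \frac{S^{2}}{3}$ ($U{\left(S \right)} = \frac{\left(S^{2} - 8 S\right) + 10}{3} = \frac{10 + S^{2} - 8 S}{3} = \frac{10}{3} - \frac{8 S}{3} + \frac{S^{2}}{3}$)
$d{\left(Z \right)} = 6$
$d{\left(2 \right)} \left(-152 + U{\left(10 \right)}\right) = 6 \left(-152 + \left(\frac{10}{3} - \frac{80}{3} + \frac{10^{2}}{3}\right)\right) = 6 \left(-152 + \left(\frac{10}{3} - \frac{80}{3} + \frac{1}{3} \cdot 100\right)\right) = 6 \left(-152 + \left(\frac{10}{3} - \frac{80}{3} + \frac{100}{3}\right)\right) = 6 \left(-152 + 10\right) = 6 \left(-142\right) = -852$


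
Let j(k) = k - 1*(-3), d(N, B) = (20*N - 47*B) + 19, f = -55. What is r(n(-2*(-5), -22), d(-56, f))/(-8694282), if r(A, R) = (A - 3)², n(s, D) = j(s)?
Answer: -50/4347141 ≈ -1.1502e-5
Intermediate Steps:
d(N, B) = 19 - 47*B + 20*N (d(N, B) = (-47*B + 20*N) + 19 = 19 - 47*B + 20*N)
j(k) = 3 + k (j(k) = k + 3 = 3 + k)
n(s, D) = 3 + s
r(A, R) = (-3 + A)²
r(n(-2*(-5), -22), d(-56, f))/(-8694282) = (-3 + (3 - 2*(-5)))²/(-8694282) = (-3 + (3 + 10))²*(-1/8694282) = (-3 + 13)²*(-1/8694282) = 10²*(-1/8694282) = 100*(-1/8694282) = -50/4347141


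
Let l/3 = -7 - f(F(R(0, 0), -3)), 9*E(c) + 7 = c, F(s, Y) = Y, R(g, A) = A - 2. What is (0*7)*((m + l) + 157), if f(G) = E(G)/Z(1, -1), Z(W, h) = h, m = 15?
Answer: 0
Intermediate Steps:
R(g, A) = -2 + A
E(c) = -7/9 + c/9
f(G) = 7/9 - G/9 (f(G) = (-7/9 + G/9)/(-1) = (-7/9 + G/9)*(-1) = 7/9 - G/9)
l = -73/3 (l = 3*(-7 - (7/9 - ⅑*(-3))) = 3*(-7 - (7/9 + ⅓)) = 3*(-7 - 1*10/9) = 3*(-7 - 10/9) = 3*(-73/9) = -73/3 ≈ -24.333)
(0*7)*((m + l) + 157) = (0*7)*((15 - 73/3) + 157) = 0*(-28/3 + 157) = 0*(443/3) = 0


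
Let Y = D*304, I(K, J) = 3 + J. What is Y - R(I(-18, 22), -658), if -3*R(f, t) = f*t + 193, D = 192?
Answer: 52949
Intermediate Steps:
R(f, t) = -193/3 - f*t/3 (R(f, t) = -(f*t + 193)/3 = -(193 + f*t)/3 = -193/3 - f*t/3)
Y = 58368 (Y = 192*304 = 58368)
Y - R(I(-18, 22), -658) = 58368 - (-193/3 - 1/3*(3 + 22)*(-658)) = 58368 - (-193/3 - 1/3*25*(-658)) = 58368 - (-193/3 + 16450/3) = 58368 - 1*5419 = 58368 - 5419 = 52949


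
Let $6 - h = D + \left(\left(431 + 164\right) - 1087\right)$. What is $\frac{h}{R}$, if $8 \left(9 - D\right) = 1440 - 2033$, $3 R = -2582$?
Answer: $- \frac{9957}{20656} \approx -0.48204$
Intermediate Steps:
$R = - \frac{2582}{3}$ ($R = \frac{1}{3} \left(-2582\right) = - \frac{2582}{3} \approx -860.67$)
$D = \frac{665}{8}$ ($D = 9 - \frac{1440 - 2033}{8} = 9 - - \frac{593}{8} = 9 + \frac{593}{8} = \frac{665}{8} \approx 83.125$)
$h = \frac{3319}{8}$ ($h = 6 - \left(\frac{665}{8} + \left(\left(431 + 164\right) - 1087\right)\right) = 6 - \left(\frac{665}{8} + \left(595 - 1087\right)\right) = 6 - \left(\frac{665}{8} - 492\right) = 6 - - \frac{3271}{8} = 6 + \frac{3271}{8} = \frac{3319}{8} \approx 414.88$)
$\frac{h}{R} = \frac{3319}{8 \left(- \frac{2582}{3}\right)} = \frac{3319}{8} \left(- \frac{3}{2582}\right) = - \frac{9957}{20656}$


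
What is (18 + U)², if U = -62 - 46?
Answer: 8100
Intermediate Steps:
U = -108
(18 + U)² = (18 - 108)² = (-90)² = 8100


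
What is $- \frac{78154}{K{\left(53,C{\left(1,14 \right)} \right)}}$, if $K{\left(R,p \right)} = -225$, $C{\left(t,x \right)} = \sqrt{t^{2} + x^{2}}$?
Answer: $\frac{78154}{225} \approx 347.35$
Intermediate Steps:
$- \frac{78154}{K{\left(53,C{\left(1,14 \right)} \right)}} = - \frac{78154}{-225} = \left(-78154\right) \left(- \frac{1}{225}\right) = \frac{78154}{225}$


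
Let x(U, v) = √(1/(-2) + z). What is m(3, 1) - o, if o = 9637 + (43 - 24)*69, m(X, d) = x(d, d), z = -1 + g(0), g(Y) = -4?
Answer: -10948 + I*√22/2 ≈ -10948.0 + 2.3452*I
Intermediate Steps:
z = -5 (z = -1 - 4 = -5)
x(U, v) = I*√22/2 (x(U, v) = √(1/(-2) - 5) = √(-½ - 5) = √(-11/2) = I*√22/2)
m(X, d) = I*√22/2
o = 10948 (o = 9637 + 19*69 = 9637 + 1311 = 10948)
m(3, 1) - o = I*√22/2 - 1*10948 = I*√22/2 - 10948 = -10948 + I*√22/2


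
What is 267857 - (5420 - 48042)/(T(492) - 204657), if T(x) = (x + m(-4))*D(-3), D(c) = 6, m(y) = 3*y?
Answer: 54047339267/201777 ≈ 2.6786e+5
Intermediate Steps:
T(x) = -72 + 6*x (T(x) = (x + 3*(-4))*6 = (x - 12)*6 = (-12 + x)*6 = -72 + 6*x)
267857 - (5420 - 48042)/(T(492) - 204657) = 267857 - (5420 - 48042)/((-72 + 6*492) - 204657) = 267857 - (-42622)/((-72 + 2952) - 204657) = 267857 - (-42622)/(2880 - 204657) = 267857 - (-42622)/(-201777) = 267857 - (-42622)*(-1)/201777 = 267857 - 1*42622/201777 = 267857 - 42622/201777 = 54047339267/201777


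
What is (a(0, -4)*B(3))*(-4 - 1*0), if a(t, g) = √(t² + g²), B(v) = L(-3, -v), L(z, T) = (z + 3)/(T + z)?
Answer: 0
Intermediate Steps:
L(z, T) = (3 + z)/(T + z)
B(v) = 0 (B(v) = (3 - 3)/(-v - 3) = 0/(-3 - v) = 0)
a(t, g) = √(g² + t²)
(a(0, -4)*B(3))*(-4 - 1*0) = (√((-4)² + 0²)*0)*(-4 - 1*0) = (√(16 + 0)*0)*(-4 + 0) = (√16*0)*(-4) = (4*0)*(-4) = 0*(-4) = 0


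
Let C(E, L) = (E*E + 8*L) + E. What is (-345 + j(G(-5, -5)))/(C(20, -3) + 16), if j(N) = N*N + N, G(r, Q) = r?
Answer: -325/412 ≈ -0.78883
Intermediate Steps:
C(E, L) = E + E**2 + 8*L (C(E, L) = (E**2 + 8*L) + E = E + E**2 + 8*L)
j(N) = N + N**2 (j(N) = N**2 + N = N + N**2)
(-345 + j(G(-5, -5)))/(C(20, -3) + 16) = (-345 - 5*(1 - 5))/((20 + 20**2 + 8*(-3)) + 16) = (-345 - 5*(-4))/((20 + 400 - 24) + 16) = (-345 + 20)/(396 + 16) = -325/412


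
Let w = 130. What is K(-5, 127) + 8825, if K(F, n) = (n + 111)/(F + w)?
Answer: 1103363/125 ≈ 8826.9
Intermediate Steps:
K(F, n) = (111 + n)/(130 + F) (K(F, n) = (n + 111)/(F + 130) = (111 + n)/(130 + F))
K(-5, 127) + 8825 = (111 + 127)/(130 - 5) + 8825 = 238/125 + 8825 = 1103363/125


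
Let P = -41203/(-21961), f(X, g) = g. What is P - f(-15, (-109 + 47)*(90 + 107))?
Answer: 268272857/21961 ≈ 12216.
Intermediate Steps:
P = 41203/21961 (P = -41203*(-1/21961) = 41203/21961 ≈ 1.8762)
P - f(-15, (-109 + 47)*(90 + 107)) = 41203/21961 - (-109 + 47)*(90 + 107) = 41203/21961 - (-62)*197 = 41203/21961 - 1*(-12214) = 41203/21961 + 12214 = 268272857/21961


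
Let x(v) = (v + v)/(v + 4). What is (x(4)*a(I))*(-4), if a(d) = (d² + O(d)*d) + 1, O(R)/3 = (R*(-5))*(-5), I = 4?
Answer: -4868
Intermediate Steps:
O(R) = 75*R (O(R) = 3*((R*(-5))*(-5)) = 3*(-5*R*(-5)) = 3*(25*R) = 75*R)
a(d) = 1 + 76*d² (a(d) = (d² + (75*d)*d) + 1 = (d² + 75*d²) + 1 = 76*d² + 1 = 1 + 76*d²)
x(v) = 2*v/(4 + v) (x(v) = (2*v)/(4 + v) = 2*v/(4 + v))
(x(4)*a(I))*(-4) = ((2*4/(4 + 4))*(1 + 76*4²))*(-4) = ((2*4/8)*(1 + 76*16))*(-4) = ((2*4*(⅛))*(1 + 1216))*(-4) = (1*1217)*(-4) = 1217*(-4) = -4868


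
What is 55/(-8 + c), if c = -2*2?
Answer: -55/12 ≈ -4.5833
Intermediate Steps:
c = -4
55/(-8 + c) = 55/(-8 - 4) = 55/(-12) = 55*(-1/12) = -55/12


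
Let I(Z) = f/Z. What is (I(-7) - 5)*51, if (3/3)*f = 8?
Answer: -2193/7 ≈ -313.29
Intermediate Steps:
f = 8
I(Z) = 8/Z
(I(-7) - 5)*51 = (8/(-7) - 5)*51 = (8*(-⅐) - 5)*51 = (-8/7 - 5)*51 = -43/7*51 = -2193/7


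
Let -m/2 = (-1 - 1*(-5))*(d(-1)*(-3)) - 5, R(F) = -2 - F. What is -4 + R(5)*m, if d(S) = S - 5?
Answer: 934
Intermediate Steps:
d(S) = -5 + S
m = -134 (m = -2*((-1 - 1*(-5))*((-5 - 1)*(-3)) - 5) = -2*((-1 + 5)*(-6*(-3)) - 5) = -2*(4*18 - 5) = -2*(72 - 5) = -2*67 = -134)
-4 + R(5)*m = -4 + (-2 - 1*5)*(-134) = -4 + (-2 - 5)*(-134) = -4 - 7*(-134) = -4 + 938 = 934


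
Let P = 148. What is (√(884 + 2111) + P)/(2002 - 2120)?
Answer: -74/59 - √2995/118 ≈ -1.7180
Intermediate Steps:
(√(884 + 2111) + P)/(2002 - 2120) = (√(884 + 2111) + 148)/(2002 - 2120) = (√2995 + 148)/(-118) = (148 + √2995)*(-1/118) = -74/59 - √2995/118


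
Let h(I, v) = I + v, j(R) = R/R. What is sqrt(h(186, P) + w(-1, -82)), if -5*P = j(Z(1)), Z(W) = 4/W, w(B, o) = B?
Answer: 2*sqrt(1155)/5 ≈ 13.594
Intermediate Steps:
j(R) = 1
P = -1/5 (P = -1/5*1 = -1/5 ≈ -0.20000)
sqrt(h(186, P) + w(-1, -82)) = sqrt((186 - 1/5) - 1) = sqrt(929/5 - 1) = sqrt(924/5) = 2*sqrt(1155)/5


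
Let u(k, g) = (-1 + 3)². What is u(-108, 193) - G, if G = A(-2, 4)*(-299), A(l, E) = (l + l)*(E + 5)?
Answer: -10760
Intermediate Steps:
A(l, E) = 2*l*(5 + E) (A(l, E) = (2*l)*(5 + E) = 2*l*(5 + E))
u(k, g) = 4 (u(k, g) = 2² = 4)
G = 10764 (G = (2*(-2)*(5 + 4))*(-299) = (2*(-2)*9)*(-299) = -36*(-299) = 10764)
u(-108, 193) - G = 4 - 1*10764 = 4 - 10764 = -10760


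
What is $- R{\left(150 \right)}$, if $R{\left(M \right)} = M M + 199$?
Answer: $-22699$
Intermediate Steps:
$R{\left(M \right)} = 199 + M^{2}$ ($R{\left(M \right)} = M^{2} + 199 = 199 + M^{2}$)
$- R{\left(150 \right)} = - (199 + 150^{2}) = - (199 + 22500) = \left(-1\right) 22699 = -22699$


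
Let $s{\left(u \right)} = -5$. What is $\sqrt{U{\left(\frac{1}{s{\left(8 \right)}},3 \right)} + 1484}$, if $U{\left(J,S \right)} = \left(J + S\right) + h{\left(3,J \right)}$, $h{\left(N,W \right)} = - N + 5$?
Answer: $\frac{2 \sqrt{9305}}{5} \approx 38.585$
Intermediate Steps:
$h{\left(N,W \right)} = 5 - N$
$U{\left(J,S \right)} = 2 + J + S$ ($U{\left(J,S \right)} = \left(J + S\right) + \left(5 - 3\right) = \left(J + S\right) + 2 = 2 + J + S$)
$\sqrt{U{\left(\frac{1}{s{\left(8 \right)}},3 \right)} + 1484} = \sqrt{\left(2 + \frac{1}{-5} + 3\right) + 1484} = \sqrt{\left(2 - \frac{1}{5} + 3\right) + 1484} = \sqrt{\frac{24}{5} + 1484} = \sqrt{\frac{7444}{5}} = \frac{2 \sqrt{9305}}{5}$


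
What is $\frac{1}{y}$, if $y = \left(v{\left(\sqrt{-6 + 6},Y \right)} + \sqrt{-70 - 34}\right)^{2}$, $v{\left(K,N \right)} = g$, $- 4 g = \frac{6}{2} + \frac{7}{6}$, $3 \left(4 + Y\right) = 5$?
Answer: $\frac{576}{\left(25 - 48 i \sqrt{26}\right)^{2}} \approx -0.0093196 + 0.0019239 i$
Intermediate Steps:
$Y = - \frac{7}{3}$ ($Y = -4 + \frac{1}{3} \cdot 5 = -4 + \frac{5}{3} = - \frac{7}{3} \approx -2.3333$)
$g = - \frac{25}{24}$ ($g = - \frac{\frac{6}{2} + \frac{7}{6}}{4} = - \frac{6 \cdot \frac{1}{2} + 7 \cdot \frac{1}{6}}{4} = - \frac{3 + \frac{7}{6}}{4} = \left(- \frac{1}{4}\right) \frac{25}{6} = - \frac{25}{24} \approx -1.0417$)
$v{\left(K,N \right)} = - \frac{25}{24}$
$y = \left(- \frac{25}{24} + 2 i \sqrt{26}\right)^{2}$ ($y = \left(- \frac{25}{24} + \sqrt{-70 - 34}\right)^{2} = \left(- \frac{25}{24} + \sqrt{-104}\right)^{2} = \left(- \frac{25}{24} + 2 i \sqrt{26}\right)^{2} \approx -102.91 - 21.246 i$)
$\frac{1}{y} = \frac{1}{\frac{1}{576} \left(25 - 48 i \sqrt{26}\right)^{2}} = \frac{576}{\left(25 - 48 i \sqrt{26}\right)^{2}}$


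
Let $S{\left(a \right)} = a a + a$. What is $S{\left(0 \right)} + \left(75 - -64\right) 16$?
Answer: $2224$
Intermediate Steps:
$S{\left(a \right)} = a + a^{2}$ ($S{\left(a \right)} = a^{2} + a = a + a^{2}$)
$S{\left(0 \right)} + \left(75 - -64\right) 16 = 0 \left(1 + 0\right) + \left(75 - -64\right) 16 = 0 \cdot 1 + \left(75 + 64\right) 16 = 0 + 139 \cdot 16 = 0 + 2224 = 2224$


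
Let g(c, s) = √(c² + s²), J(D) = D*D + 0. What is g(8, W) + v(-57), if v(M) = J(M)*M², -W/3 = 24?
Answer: 10556001 + 8*√82 ≈ 1.0556e+7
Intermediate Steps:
W = -72 (W = -3*24 = -72)
J(D) = D² (J(D) = D² + 0 = D²)
v(M) = M⁴ (v(M) = M²*M² = M⁴)
g(8, W) + v(-57) = √(8² + (-72)²) + (-57)⁴ = √(64 + 5184) + 10556001 = √5248 + 10556001 = 8*√82 + 10556001 = 10556001 + 8*√82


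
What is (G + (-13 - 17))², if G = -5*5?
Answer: 3025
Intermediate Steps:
G = -25
(G + (-13 - 17))² = (-25 + (-13 - 17))² = (-25 - 30)² = (-55)² = 3025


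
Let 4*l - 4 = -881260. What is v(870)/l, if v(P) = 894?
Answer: -149/36719 ≈ -0.0040578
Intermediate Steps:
l = -220314 (l = 1 + (1/4)*(-881260) = 1 - 220315 = -220314)
v(870)/l = 894/(-220314) = 894*(-1/220314) = -149/36719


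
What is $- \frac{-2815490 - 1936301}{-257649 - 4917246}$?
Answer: $- \frac{431981}{470445} \approx -0.91824$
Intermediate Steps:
$- \frac{-2815490 - 1936301}{-257649 - 4917246} = - \frac{-4751791}{-5174895} = - \frac{\left(-4751791\right) \left(-1\right)}{5174895} = \left(-1\right) \frac{431981}{470445} = - \frac{431981}{470445}$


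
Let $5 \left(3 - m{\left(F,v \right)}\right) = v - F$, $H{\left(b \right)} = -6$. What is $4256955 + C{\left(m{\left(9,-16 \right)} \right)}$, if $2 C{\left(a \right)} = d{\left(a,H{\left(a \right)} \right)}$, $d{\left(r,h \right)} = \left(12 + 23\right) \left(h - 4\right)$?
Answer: $4256780$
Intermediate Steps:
$d{\left(r,h \right)} = -140 + 35 h$ ($d{\left(r,h \right)} = 35 \left(-4 + h\right) = -140 + 35 h$)
$m{\left(F,v \right)} = 3 - \frac{v}{5} + \frac{F}{5}$ ($m{\left(F,v \right)} = 3 - \frac{v - F}{5} = 3 + \left(- \frac{v}{5} + \frac{F}{5}\right) = 3 - \frac{v}{5} + \frac{F}{5}$)
$C{\left(a \right)} = -175$ ($C{\left(a \right)} = \frac{-140 + 35 \left(-6\right)}{2} = \frac{-140 - 210}{2} = \frac{1}{2} \left(-350\right) = -175$)
$4256955 + C{\left(m{\left(9,-16 \right)} \right)} = 4256955 - 175 = 4256780$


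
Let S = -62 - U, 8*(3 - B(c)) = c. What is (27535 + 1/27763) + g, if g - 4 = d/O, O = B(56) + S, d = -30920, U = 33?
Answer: 76550392502/2748537 ≈ 27851.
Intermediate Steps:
B(c) = 3 - c/8
S = -95 (S = -62 - 1*33 = -62 - 33 = -95)
O = -99 (O = (3 - 1/8*56) - 95 = (3 - 7) - 95 = -4 - 95 = -99)
g = 31316/99 (g = 4 - 30920/(-99) = 4 - 30920*(-1/99) = 4 + 30920/99 = 31316/99 ≈ 316.32)
(27535 + 1/27763) + g = (27535 + 1/27763) + 31316/99 = 764454206/27763 + 31316/99 = 76550392502/2748537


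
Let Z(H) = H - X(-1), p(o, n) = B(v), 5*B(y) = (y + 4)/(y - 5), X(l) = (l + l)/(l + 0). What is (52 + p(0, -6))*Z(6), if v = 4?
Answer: 1008/5 ≈ 201.60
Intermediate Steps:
X(l) = 2 (X(l) = (2*l)/l = 2)
B(y) = (4 + y)/(5*(-5 + y)) (B(y) = ((y + 4)/(y - 5))/5 = ((4 + y)/(-5 + y))/5 = (4 + y)/(5*(-5 + y)))
p(o, n) = -8/5 (p(o, n) = (4 + 4)/(5*(-5 + 4)) = (⅕)*8/(-1) = (⅕)*(-1)*8 = -8/5)
Z(H) = -2 + H (Z(H) = H - 1*2 = H - 2 = -2 + H)
(52 + p(0, -6))*Z(6) = (52 - 8/5)*(-2 + 6) = (252/5)*4 = 1008/5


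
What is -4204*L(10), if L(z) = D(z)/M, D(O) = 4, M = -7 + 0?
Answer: 16816/7 ≈ 2402.3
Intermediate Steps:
M = -7
L(z) = -4/7 (L(z) = 4/(-7) = 4*(-1/7) = -4/7)
-4204*L(10) = -4204*(-4/7) = 16816/7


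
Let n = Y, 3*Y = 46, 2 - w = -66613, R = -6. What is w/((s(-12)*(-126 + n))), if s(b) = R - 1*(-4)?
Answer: 199845/664 ≈ 300.97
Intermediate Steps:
w = 66615 (w = 2 - 1*(-66613) = 2 + 66613 = 66615)
s(b) = -2 (s(b) = -6 - 1*(-4) = -6 + 4 = -2)
Y = 46/3 (Y = (1/3)*46 = 46/3 ≈ 15.333)
n = 46/3 ≈ 15.333
w/((s(-12)*(-126 + n))) = 66615/((-2*(-126 + 46/3))) = 66615/((-2*(-332/3))) = 66615/(664/3) = 66615*(3/664) = 199845/664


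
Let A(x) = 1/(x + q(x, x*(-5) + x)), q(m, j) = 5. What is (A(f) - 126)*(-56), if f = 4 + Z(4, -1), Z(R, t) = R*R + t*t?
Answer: 91700/13 ≈ 7053.8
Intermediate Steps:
Z(R, t) = R² + t²
f = 21 (f = 4 + (4² + (-1)²) = 4 + (16 + 1) = 4 + 17 = 21)
A(x) = 1/(5 + x) (A(x) = 1/(x + 5) = 1/(5 + x))
(A(f) - 126)*(-56) = (1/(5 + 21) - 126)*(-56) = (1/26 - 126)*(-56) = -3275/26*(-56) = 91700/13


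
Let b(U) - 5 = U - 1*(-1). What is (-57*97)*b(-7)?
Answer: 5529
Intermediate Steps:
b(U) = 6 + U (b(U) = 5 + (U - 1*(-1)) = 5 + (U + 1) = 5 + (1 + U) = 6 + U)
(-57*97)*b(-7) = (-57*97)*(6 - 7) = -5529*(-1) = 5529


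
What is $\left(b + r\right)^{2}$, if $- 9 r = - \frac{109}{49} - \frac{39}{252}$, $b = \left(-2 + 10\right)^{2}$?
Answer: $\frac{115659167569}{28005264} \approx 4129.9$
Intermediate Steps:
$b = 64$ ($b = 8^{2} = 64$)
$r = \frac{1399}{5292}$ ($r = - \frac{- \frac{109}{49} - \frac{39}{252}}{9} = - \frac{\left(-109\right) \frac{1}{49} - \frac{13}{84}}{9} = - \frac{- \frac{109}{49} - \frac{13}{84}}{9} = \left(- \frac{1}{9}\right) \left(- \frac{1399}{588}\right) = \frac{1399}{5292} \approx 0.26436$)
$\left(b + r\right)^{2} = \left(64 + \frac{1399}{5292}\right)^{2} = \left(\frac{340087}{5292}\right)^{2} = \frac{115659167569}{28005264}$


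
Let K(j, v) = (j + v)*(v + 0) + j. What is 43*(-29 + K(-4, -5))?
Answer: 516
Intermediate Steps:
K(j, v) = j + v*(j + v) (K(j, v) = (j + v)*v + j = v*(j + v) + j = j + v*(j + v))
43*(-29 + K(-4, -5)) = 43*(-29 + (-4 + (-5)² - 4*(-5))) = 43*(-29 + (-4 + 25 + 20)) = 43*(-29 + 41) = 43*12 = 516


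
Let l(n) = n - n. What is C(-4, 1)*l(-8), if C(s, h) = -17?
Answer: 0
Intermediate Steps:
l(n) = 0
C(-4, 1)*l(-8) = -17*0 = 0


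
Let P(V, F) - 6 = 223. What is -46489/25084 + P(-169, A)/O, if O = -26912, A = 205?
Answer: -314214051/168765152 ≈ -1.8618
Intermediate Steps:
P(V, F) = 229 (P(V, F) = 6 + 223 = 229)
-46489/25084 + P(-169, A)/O = -46489/25084 + 229/(-26912) = -46489*1/25084 + 229*(-1/26912) = -46489/25084 - 229/26912 = -314214051/168765152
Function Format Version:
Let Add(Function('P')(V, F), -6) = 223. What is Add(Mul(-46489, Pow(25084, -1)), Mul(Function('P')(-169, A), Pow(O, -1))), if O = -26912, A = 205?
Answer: Rational(-314214051, 168765152) ≈ -1.8618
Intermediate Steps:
Function('P')(V, F) = 229 (Function('P')(V, F) = Add(6, 223) = 229)
Add(Mul(-46489, Pow(25084, -1)), Mul(Function('P')(-169, A), Pow(O, -1))) = Add(Mul(-46489, Pow(25084, -1)), Mul(229, Pow(-26912, -1))) = Add(Mul(-46489, Rational(1, 25084)), Mul(229, Rational(-1, 26912))) = Add(Rational(-46489, 25084), Rational(-229, 26912)) = Rational(-314214051, 168765152)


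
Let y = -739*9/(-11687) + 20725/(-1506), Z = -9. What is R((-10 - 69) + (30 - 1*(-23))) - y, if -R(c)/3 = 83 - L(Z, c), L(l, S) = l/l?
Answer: -4097556343/17600622 ≈ -232.81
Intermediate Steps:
L(l, S) = 1
y = -232196669/17600622 (y = -6651*(-1/11687) + 20725*(-1/1506) = 6651/11687 - 20725/1506 = -232196669/17600622 ≈ -13.193)
R(c) = -246 (R(c) = -3*(83 - 1*1) = -3*(83 - 1) = -3*82 = -246)
R((-10 - 69) + (30 - 1*(-23))) - y = -246 - 1*(-232196669/17600622) = -246 + 232196669/17600622 = -4097556343/17600622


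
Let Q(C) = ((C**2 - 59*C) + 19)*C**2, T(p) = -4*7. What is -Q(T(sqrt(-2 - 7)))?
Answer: -1924720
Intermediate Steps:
T(p) = -28
Q(C) = C**2*(19 + C**2 - 59*C) (Q(C) = (19 + C**2 - 59*C)*C**2 = C**2*(19 + C**2 - 59*C))
-Q(T(sqrt(-2 - 7))) = -(-28)**2*(19 + (-28)**2 - 59*(-28)) = -784*(19 + 784 + 1652) = -784*2455 = -1*1924720 = -1924720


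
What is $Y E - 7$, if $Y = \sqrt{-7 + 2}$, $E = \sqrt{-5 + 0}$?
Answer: $-12$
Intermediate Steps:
$E = i \sqrt{5}$ ($E = \sqrt{-5} = i \sqrt{5} \approx 2.2361 i$)
$Y = i \sqrt{5}$ ($Y = \sqrt{-5} = i \sqrt{5} \approx 2.2361 i$)
$Y E - 7 = i \sqrt{5} i \sqrt{5} - 7 = -5 - 7 = -12$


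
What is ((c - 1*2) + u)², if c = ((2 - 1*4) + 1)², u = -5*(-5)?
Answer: 576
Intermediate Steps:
u = 25
c = 1 (c = ((2 - 4) + 1)² = (-2 + 1)² = (-1)² = 1)
((c - 1*2) + u)² = ((1 - 1*2) + 25)² = ((1 - 2) + 25)² = (-1 + 25)² = 24² = 576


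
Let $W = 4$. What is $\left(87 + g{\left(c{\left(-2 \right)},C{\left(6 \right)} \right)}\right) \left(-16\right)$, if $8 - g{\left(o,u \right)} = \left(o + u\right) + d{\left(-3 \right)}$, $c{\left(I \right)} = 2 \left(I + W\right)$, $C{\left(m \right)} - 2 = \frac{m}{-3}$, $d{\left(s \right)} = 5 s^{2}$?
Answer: $-736$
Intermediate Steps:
$C{\left(m \right)} = 2 - \frac{m}{3}$ ($C{\left(m \right)} = 2 + \frac{m}{-3} = 2 + m \left(- \frac{1}{3}\right) = 2 - \frac{m}{3}$)
$c{\left(I \right)} = 8 + 2 I$ ($c{\left(I \right)} = 2 \left(I + 4\right) = 2 \left(4 + I\right) = 8 + 2 I$)
$g{\left(o,u \right)} = -37 - o - u$ ($g{\left(o,u \right)} = 8 - \left(\left(o + u\right) + 5 \left(-3\right)^{2}\right) = 8 - \left(\left(o + u\right) + 5 \cdot 9\right) = 8 - \left(\left(o + u\right) + 45\right) = 8 - \left(45 + o + u\right) = -37 - o - u$)
$\left(87 + g{\left(c{\left(-2 \right)},C{\left(6 \right)} \right)}\right) \left(-16\right) = \left(87 - \left(47 - 4 - 2\right)\right) \left(-16\right) = \left(87 - 41\right) \left(-16\right) = 46 \left(-16\right) = -736$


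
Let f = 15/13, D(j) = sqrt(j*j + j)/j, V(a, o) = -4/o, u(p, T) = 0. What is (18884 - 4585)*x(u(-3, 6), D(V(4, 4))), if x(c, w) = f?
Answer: 214485/13 ≈ 16499.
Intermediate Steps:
D(j) = sqrt(j + j**2)/j (D(j) = sqrt(j**2 + j)/j = sqrt(j + j**2)/j)
f = 15/13 (f = 15*(1/13) = 15/13 ≈ 1.1538)
x(c, w) = 15/13
(18884 - 4585)*x(u(-3, 6), D(V(4, 4))) = (18884 - 4585)*(15/13) = 14299*(15/13) = 214485/13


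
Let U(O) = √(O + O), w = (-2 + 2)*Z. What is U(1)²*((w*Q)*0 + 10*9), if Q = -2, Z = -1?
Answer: 180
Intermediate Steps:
w = 0 (w = (-2 + 2)*(-1) = 0*(-1) = 0)
U(O) = √2*√O (U(O) = √(2*O) = √2*√O)
U(1)²*((w*Q)*0 + 10*9) = (√2*√1)²*((0*(-2))*0 + 10*9) = (√2*1)²*(0*0 + 90) = (√2)²*(0 + 90) = 2*90 = 180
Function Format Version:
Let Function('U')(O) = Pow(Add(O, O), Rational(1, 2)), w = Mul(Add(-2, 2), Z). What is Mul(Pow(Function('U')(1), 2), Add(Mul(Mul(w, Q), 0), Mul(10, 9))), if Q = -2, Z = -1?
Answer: 180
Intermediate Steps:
w = 0 (w = Mul(Add(-2, 2), -1) = Mul(0, -1) = 0)
Function('U')(O) = Mul(Pow(2, Rational(1, 2)), Pow(O, Rational(1, 2))) (Function('U')(O) = Pow(Mul(2, O), Rational(1, 2)) = Mul(Pow(2, Rational(1, 2)), Pow(O, Rational(1, 2))))
Mul(Pow(Function('U')(1), 2), Add(Mul(Mul(w, Q), 0), Mul(10, 9))) = Mul(Pow(Mul(Pow(2, Rational(1, 2)), Pow(1, Rational(1, 2))), 2), Add(Mul(Mul(0, -2), 0), Mul(10, 9))) = Mul(Pow(Mul(Pow(2, Rational(1, 2)), 1), 2), Add(Mul(0, 0), 90)) = Mul(Pow(Pow(2, Rational(1, 2)), 2), Add(0, 90)) = Mul(2, 90) = 180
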